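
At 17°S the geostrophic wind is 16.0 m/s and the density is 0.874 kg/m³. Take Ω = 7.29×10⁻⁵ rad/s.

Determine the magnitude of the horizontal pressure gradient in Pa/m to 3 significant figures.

Coriolis parameter at 17°S:
f = 2Ω sin φ = 2 × 7.29×10⁻⁵ × sin 17° = 4.26×10⁻⁵ s⁻¹
Geostrophic balance rearranged: |∂P/∂n| = f ρ V_g
|∂P/∂n| = 4.26×10⁻⁵ × 0.874 × 16.0 = 5.96×10⁻⁴ Pa/m

5.96×10⁻⁴ Pa/m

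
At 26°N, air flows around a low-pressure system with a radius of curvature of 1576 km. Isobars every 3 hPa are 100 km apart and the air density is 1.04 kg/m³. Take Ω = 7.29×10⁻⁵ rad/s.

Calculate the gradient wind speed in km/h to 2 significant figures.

120 km/h

Coriolis parameter at 26°N:
f = 2Ω sin φ = 2 × 7.29×10⁻⁵ × sin 26° = 6.39×10⁻⁵ s⁻¹
Pressure gradient: |∂P/∂n| = 300 Pa / 100000 m = 3.00×10⁻³ Pa/m
Geostrophic speed: V_g = |∂P/∂n|/(fρ) = 3.00×10⁻³/(6.39×10⁻⁵ × 1.04) = 45.1 m/s
Around a low, centrifugal force acts outward with Coriolis, so pressure-gradient force balances both:
(1/ρ)|∂P/∂n| = fV + V²/R  →  V² + fR·V − fR·V_g = 0
With fR = 6.39×10⁻⁵ × 1576×10³ m = 101 m/s:
V = [−fR + √((fR)² + 4 fR V_g)]/2 = [−101 + √(101² + 4×101×45.1)]/2 = 33.8 m/s
Subgeostrophic (V < V_g = 45.1 m/s), as expected around a low.
Converting: 33.8 m/s × 3.6 = 120 km/h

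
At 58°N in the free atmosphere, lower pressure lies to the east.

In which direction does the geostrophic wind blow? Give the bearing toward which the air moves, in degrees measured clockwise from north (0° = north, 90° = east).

180°

The pressure-gradient force points toward the east (bearing 090°).
Geostrophic balance: in the Northern Hemisphere the Coriolis force deflects motion to the right, so the geostrophic wind blows 90° to the right of the pressure-gradient force (low pressure on the left).
Rotating 090° by 90° clockwise gives 180° — the wind blows toward the south.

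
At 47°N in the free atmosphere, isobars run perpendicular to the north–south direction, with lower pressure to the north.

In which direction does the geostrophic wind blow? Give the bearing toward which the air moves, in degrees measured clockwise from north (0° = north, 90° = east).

090°

The pressure-gradient force points toward the north (bearing 000°).
Geostrophic balance: in the Northern Hemisphere the Coriolis force deflects motion to the right, so the geostrophic wind blows 90° to the right of the pressure-gradient force (low pressure on the left).
Rotating 000° by 90° clockwise gives 090° — the wind blows toward the east.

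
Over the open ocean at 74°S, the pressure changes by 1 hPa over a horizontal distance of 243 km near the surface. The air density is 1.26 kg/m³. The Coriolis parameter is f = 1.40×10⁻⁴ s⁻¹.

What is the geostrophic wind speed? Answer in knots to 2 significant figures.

Pressure gradient: |∂P/∂n| = 100 Pa / 243000 m = 4.12×10⁻⁴ Pa/m
Geostrophic balance (pressure-gradient force = Coriolis force):
V_g = (1/(fρ)) |∂P/∂n| = 4.12×10⁻⁴ / (1.40×10⁻⁴ × 1.26) = 2.33 m/s
Converting: 2.33 m/s × 1.944 = 4.5 knots

4.5 knots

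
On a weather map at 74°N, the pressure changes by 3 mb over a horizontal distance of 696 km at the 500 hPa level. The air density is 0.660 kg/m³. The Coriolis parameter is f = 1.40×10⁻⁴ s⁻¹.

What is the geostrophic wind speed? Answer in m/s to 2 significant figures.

Pressure gradient: |∂P/∂n| = 300 Pa / 696000 m = 4.31×10⁻⁴ Pa/m
Geostrophic balance (pressure-gradient force = Coriolis force):
V_g = (1/(fρ)) |∂P/∂n| = 4.31×10⁻⁴ / (1.40×10⁻⁴ × 0.660) = 4.66 m/s

4.7 m/s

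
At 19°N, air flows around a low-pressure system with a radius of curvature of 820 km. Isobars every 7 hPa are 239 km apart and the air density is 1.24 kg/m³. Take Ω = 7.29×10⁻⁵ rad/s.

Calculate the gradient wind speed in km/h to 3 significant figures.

103 km/h

Coriolis parameter at 19°N:
f = 2Ω sin φ = 2 × 7.29×10⁻⁵ × sin 19° = 4.75×10⁻⁵ s⁻¹
Pressure gradient: |∂P/∂n| = 700 Pa / 239000 m = 2.93×10⁻³ Pa/m
Geostrophic speed: V_g = |∂P/∂n|/(fρ) = 2.93×10⁻³/(4.75×10⁻⁵ × 1.24) = 49.8 m/s
Around a low, centrifugal force acts outward with Coriolis, so pressure-gradient force balances both:
(1/ρ)|∂P/∂n| = fV + V²/R  →  V² + fR·V − fR·V_g = 0
With fR = 4.75×10⁻⁵ × 820×10³ m = 38.9 m/s:
V = [−fR + √((fR)² + 4 fR V_g)]/2 = [−38.9 + √(38.9² + 4×38.9×49.8)]/2 = 28.7 m/s
Subgeostrophic (V < V_g = 49.8 m/s), as expected around a low.
Converting: 28.7 m/s × 3.6 = 103 km/h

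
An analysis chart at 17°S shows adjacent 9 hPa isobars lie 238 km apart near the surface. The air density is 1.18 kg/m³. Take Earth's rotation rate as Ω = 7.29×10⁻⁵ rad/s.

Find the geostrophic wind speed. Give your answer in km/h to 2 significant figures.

Coriolis parameter at 17°S:
f = 2Ω sin φ = 2 × 7.29×10⁻⁵ × sin 17° = 4.26×10⁻⁵ s⁻¹
Pressure gradient: |∂P/∂n| = 900 Pa / 238000 m = 3.78×10⁻³ Pa/m
Geostrophic balance (pressure-gradient force = Coriolis force):
V_g = (1/(fρ)) |∂P/∂n| = 3.78×10⁻³ / (4.26×10⁻⁵ × 1.18) = 75.2 m/s
Converting: 75.2 m/s × 3.6 = 270 km/h

270 km/h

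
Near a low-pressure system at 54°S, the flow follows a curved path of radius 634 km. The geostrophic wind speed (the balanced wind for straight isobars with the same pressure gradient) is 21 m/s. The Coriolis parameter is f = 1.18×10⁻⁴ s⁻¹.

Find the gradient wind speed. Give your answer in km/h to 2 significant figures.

Around a low, centrifugal force acts outward with Coriolis, so pressure-gradient force balances both:
(1/ρ)|∂P/∂n| = fV + V²/R  →  V² + fR·V − fR·V_g = 0
With fR = 1.18×10⁻⁴ × 634×10³ m = 74.8 m/s:
V = [−fR + √((fR)² + 4 fR V_g)]/2 = [−74.8 + √(74.8² + 4×74.8×21)]/2 = 17.1 m/s
Subgeostrophic (V < V_g = 21 m/s), as expected around a low.
Converting: 17.1 m/s × 3.6 = 62 km/h

62 km/h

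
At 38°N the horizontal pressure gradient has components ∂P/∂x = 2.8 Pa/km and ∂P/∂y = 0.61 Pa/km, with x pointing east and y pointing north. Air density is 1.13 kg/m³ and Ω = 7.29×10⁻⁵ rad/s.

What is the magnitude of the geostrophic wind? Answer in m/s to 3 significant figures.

28.3 m/s

Coriolis parameter at 38°N:
f = 2Ω sin φ = 2 × 7.29×10⁻⁵ × sin 38° = 8.98×10⁻⁵ s⁻¹
Component geostrophic relations (x east, y north):
u_g = −(1/(fρ)) ∂P/∂y,  v_g = (1/(fρ)) ∂P/∂x
u_g = −(0.61×10⁻³)/(8.98×10⁻⁵ × 1.13) = −6.01 m/s;  v_g = (2.8×10⁻³)/(8.98×10⁻⁵ × 1.13) = 27.6 m/s
|V_g| = √(u_g² + v_g²) = 28.3 m/s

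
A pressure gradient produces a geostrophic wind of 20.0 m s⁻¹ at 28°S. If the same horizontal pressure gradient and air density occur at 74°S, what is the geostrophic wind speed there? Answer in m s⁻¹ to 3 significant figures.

9.77 m s⁻¹

With the same pressure gradient and density, V_g ∝ 1/f ∝ 1/sin φ.
V₂ = V₁ · sin φ₁ / sin φ₂ = 20.0 × sin 28° / sin 74°
V₂ = 20.0 × 0.4695/0.9613 = 9.77 m s⁻¹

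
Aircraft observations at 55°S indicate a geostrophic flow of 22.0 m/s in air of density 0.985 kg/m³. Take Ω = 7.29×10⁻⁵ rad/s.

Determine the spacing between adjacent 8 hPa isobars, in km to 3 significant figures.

Coriolis parameter at 55°S:
f = 2Ω sin φ = 2 × 7.29×10⁻⁵ × sin 55° = 1.19×10⁻⁴ s⁻¹
Geostrophic balance rearranged: |∂P/∂n| = f ρ V_g
|∂P/∂n| = 1.19×10⁻⁴ × 0.985 × 22.0 = 2.59×10⁻³ Pa/m
Isobar spacing: Δn = ΔP/|∂P/∂n| = 800 Pa / 2.59×10⁻³ Pa/m = 309107 m ≈ 309 km

309 km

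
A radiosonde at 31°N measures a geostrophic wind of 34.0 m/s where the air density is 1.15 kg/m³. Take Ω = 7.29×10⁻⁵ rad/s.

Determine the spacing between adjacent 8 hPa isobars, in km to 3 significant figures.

272 km

Coriolis parameter at 31°N:
f = 2Ω sin φ = 2 × 7.29×10⁻⁵ × sin 31° = 7.51×10⁻⁵ s⁻¹
Geostrophic balance rearranged: |∂P/∂n| = f ρ V_g
|∂P/∂n| = 7.51×10⁻⁵ × 1.15 × 34.0 = 2.94×10⁻³ Pa/m
Isobar spacing: Δn = ΔP/|∂P/∂n| = 800 Pa / 2.94×10⁻³ Pa/m = 272469 m ≈ 272 km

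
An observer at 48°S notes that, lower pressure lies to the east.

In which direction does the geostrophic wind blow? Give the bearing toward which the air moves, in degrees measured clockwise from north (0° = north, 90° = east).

The pressure-gradient force points toward the east (bearing 090°).
Geostrophic balance: in the Southern Hemisphere the Coriolis force deflects motion to the left, so the geostrophic wind blows 90° to the left of the pressure-gradient force (low pressure on the right).
Rotating 090° by 90° counterclockwise gives 000° — the wind blows toward the north.

000°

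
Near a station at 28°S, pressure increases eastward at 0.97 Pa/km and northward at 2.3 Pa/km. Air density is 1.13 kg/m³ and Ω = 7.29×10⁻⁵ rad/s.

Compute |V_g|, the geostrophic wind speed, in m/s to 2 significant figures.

32 m/s

Coriolis parameter at 28°S:
f = 2Ω sin φ = 2 × 7.29×10⁻⁵ × sin 28° = 6.84×10⁻⁵ s⁻¹
In the Southern Hemisphere f is negative: f = −6.84×10⁻⁵ s⁻¹.
Component geostrophic relations (x east, y north):
u_g = −(1/(fρ)) ∂P/∂y,  v_g = (1/(fρ)) ∂P/∂x
u_g = −(2.3×10⁻³)/(−6.84×10⁻⁵ × 1.13) = 29.7 m/s;  v_g = (0.97×10⁻³)/(−6.84×10⁻⁵ × 1.13) = −12.5 m/s
|V_g| = √(u_g² + v_g²) = 32.3 m/s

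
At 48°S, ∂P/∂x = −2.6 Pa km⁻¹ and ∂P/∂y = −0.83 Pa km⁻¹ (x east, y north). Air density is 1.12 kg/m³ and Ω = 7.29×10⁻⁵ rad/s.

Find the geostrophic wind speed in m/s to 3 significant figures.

Coriolis parameter at 48°S:
f = 2Ω sin φ = 2 × 7.29×10⁻⁵ × sin 48° = 1.08×10⁻⁴ s⁻¹
In the Southern Hemisphere f is negative: f = −1.08×10⁻⁴ s⁻¹.
Component geostrophic relations (x east, y north):
u_g = −(1/(fρ)) ∂P/∂y,  v_g = (1/(fρ)) ∂P/∂x
u_g = −(−0.83×10⁻³)/(−1.08×10⁻⁴ × 1.12) = −6.84 m/s;  v_g = (−2.6×10⁻³)/(−1.08×10⁻⁴ × 1.12) = 21.4 m/s
|V_g| = √(u_g² + v_g²) = 22.5 m/s

22.5 m/s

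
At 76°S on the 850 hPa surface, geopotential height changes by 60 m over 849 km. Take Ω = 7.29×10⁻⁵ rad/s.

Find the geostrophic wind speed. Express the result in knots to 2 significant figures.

Coriolis parameter at 76°S:
f = 2Ω sin φ = 2 × 7.29×10⁻⁵ × sin 76° = 1.41×10⁻⁴ s⁻¹
Height gradient: |∂Z/∂n| = 60 m / 849000 m = 7.07×10⁻⁵
On a pressure surface, geostrophic balance gives V_g = (g/f)|∂Z/∂n|:
V_g = 9.81 × 7.07×10⁻⁵ / 1.41×10⁻⁴ = 4.90 m/s
Converting: 4.90 m/s × 1.944 = 9.5 knots

9.5 knots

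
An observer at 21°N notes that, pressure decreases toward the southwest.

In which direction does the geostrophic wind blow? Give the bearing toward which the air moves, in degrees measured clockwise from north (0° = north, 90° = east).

315°

The pressure-gradient force points toward the southwest (bearing 225°).
Geostrophic balance: in the Northern Hemisphere the Coriolis force deflects motion to the right, so the geostrophic wind blows 90° to the right of the pressure-gradient force (low pressure on the left).
Rotating 225° by 90° clockwise gives 315° — the wind blows toward the northwest.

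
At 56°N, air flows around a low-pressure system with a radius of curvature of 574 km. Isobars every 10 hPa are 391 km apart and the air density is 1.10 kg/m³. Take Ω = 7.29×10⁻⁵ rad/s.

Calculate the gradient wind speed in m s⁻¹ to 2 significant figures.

Coriolis parameter at 56°N:
f = 2Ω sin φ = 2 × 7.29×10⁻⁵ × sin 56° = 1.21×10⁻⁴ s⁻¹
Pressure gradient: |∂P/∂n| = 1000 Pa / 391000 m = 2.56×10⁻³ Pa/m
Geostrophic speed: V_g = |∂P/∂n|/(fρ) = 2.56×10⁻³/(1.21×10⁻⁴ × 1.10) = 19.2 m/s
Around a low, centrifugal force acts outward with Coriolis, so pressure-gradient force balances both:
(1/ρ)|∂P/∂n| = fV + V²/R  →  V² + fR·V − fR·V_g = 0
With fR = 1.21×10⁻⁴ × 574×10³ m = 69.4 m/s:
V = [−fR + √((fR)² + 4 fR V_g)]/2 = [−69.4 + √(69.4² + 4×69.4×19.2)]/2 = 15.7 m/s
Subgeostrophic (V < V_g = 19.2 m/s), as expected around a low.

16 m s⁻¹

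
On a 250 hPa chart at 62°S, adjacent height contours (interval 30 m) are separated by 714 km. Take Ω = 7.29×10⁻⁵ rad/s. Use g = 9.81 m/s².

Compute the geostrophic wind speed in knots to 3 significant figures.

6.22 knots

Coriolis parameter at 62°S:
f = 2Ω sin φ = 2 × 7.29×10⁻⁵ × sin 62° = 1.29×10⁻⁴ s⁻¹
Height gradient: |∂Z/∂n| = 30 m / 714000 m = 4.20×10⁻⁵
On a pressure surface, geostrophic balance gives V_g = (g/f)|∂Z/∂n|:
V_g = 9.81 × 4.20×10⁻⁵ / 1.29×10⁻⁴ = 3.20 m/s
Converting: 3.20 m/s × 1.944 = 6.22 knots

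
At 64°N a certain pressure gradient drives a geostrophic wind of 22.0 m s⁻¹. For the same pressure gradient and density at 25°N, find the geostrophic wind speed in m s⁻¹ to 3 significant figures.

46.8 m s⁻¹

With the same pressure gradient and density, V_g ∝ 1/f ∝ 1/sin φ.
V₂ = V₁ · sin φ₁ / sin φ₂ = 22.0 × sin 64° / sin 25°
V₂ = 22.0 × 0.8988/0.4226 = 46.8 m s⁻¹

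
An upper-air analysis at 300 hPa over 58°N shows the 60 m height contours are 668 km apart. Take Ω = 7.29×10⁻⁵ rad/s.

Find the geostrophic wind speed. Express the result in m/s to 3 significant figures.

7.13 m/s

Coriolis parameter at 58°N:
f = 2Ω sin φ = 2 × 7.29×10⁻⁵ × sin 58° = 1.24×10⁻⁴ s⁻¹
Height gradient: |∂Z/∂n| = 60 m / 668000 m = 8.98×10⁻⁵
On a pressure surface, geostrophic balance gives V_g = (g/f)|∂Z/∂n|:
V_g = 9.81 × 8.98×10⁻⁵ / 1.24×10⁻⁴ = 7.13 m/s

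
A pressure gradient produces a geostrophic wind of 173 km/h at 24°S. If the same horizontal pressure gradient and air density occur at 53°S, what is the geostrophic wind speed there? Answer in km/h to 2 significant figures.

With the same pressure gradient and density, V_g ∝ 1/f ∝ 1/sin φ.
V₂ = V₁ · sin φ₁ / sin φ₂ = 173 × sin 24° / sin 53°
V₂ = 173 × 0.4067/0.7986 = 88 km/h

88 km/h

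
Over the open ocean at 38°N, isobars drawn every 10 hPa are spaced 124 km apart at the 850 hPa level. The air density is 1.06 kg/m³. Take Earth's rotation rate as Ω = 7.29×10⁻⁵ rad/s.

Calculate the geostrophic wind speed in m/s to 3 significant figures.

Coriolis parameter at 38°N:
f = 2Ω sin φ = 2 × 7.29×10⁻⁵ × sin 38° = 8.98×10⁻⁵ s⁻¹
Pressure gradient: |∂P/∂n| = 1000 Pa / 124000 m = 8.06×10⁻³ Pa/m
Geostrophic balance (pressure-gradient force = Coriolis force):
V_g = (1/(fρ)) |∂P/∂n| = 8.06×10⁻³ / (8.98×10⁻⁵ × 1.06) = 84.8 m/s

84.8 m/s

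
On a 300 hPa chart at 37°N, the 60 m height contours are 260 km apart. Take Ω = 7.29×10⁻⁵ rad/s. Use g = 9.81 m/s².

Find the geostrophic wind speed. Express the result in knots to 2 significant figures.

Coriolis parameter at 37°N:
f = 2Ω sin φ = 2 × 7.29×10⁻⁵ × sin 37° = 8.77×10⁻⁵ s⁻¹
Height gradient: |∂Z/∂n| = 60 m / 260000 m = 2.31×10⁻⁴
On a pressure surface, geostrophic balance gives V_g = (g/f)|∂Z/∂n|:
V_g = 9.81 × 2.31×10⁻⁴ / 8.77×10⁻⁵ = 25.8 m/s
Converting: 25.8 m/s × 1.944 = 50 knots

50 knots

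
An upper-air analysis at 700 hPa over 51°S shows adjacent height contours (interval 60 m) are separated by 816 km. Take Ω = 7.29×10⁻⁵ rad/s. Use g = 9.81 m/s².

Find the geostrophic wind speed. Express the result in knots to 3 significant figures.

12.4 knots

Coriolis parameter at 51°S:
f = 2Ω sin φ = 2 × 7.29×10⁻⁵ × sin 51° = 1.13×10⁻⁴ s⁻¹
Height gradient: |∂Z/∂n| = 60 m / 816000 m = 7.35×10⁻⁵
On a pressure surface, geostrophic balance gives V_g = (g/f)|∂Z/∂n|:
V_g = 9.81 × 7.35×10⁻⁵ / 1.13×10⁻⁴ = 6.37 m/s
Converting: 6.37 m/s × 1.944 = 12.4 knots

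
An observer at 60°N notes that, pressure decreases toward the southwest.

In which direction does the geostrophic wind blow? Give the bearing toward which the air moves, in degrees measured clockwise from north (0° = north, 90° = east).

315°

The pressure-gradient force points toward the southwest (bearing 225°).
Geostrophic balance: in the Northern Hemisphere the Coriolis force deflects motion to the right, so the geostrophic wind blows 90° to the right of the pressure-gradient force (low pressure on the left).
Rotating 225° by 90° clockwise gives 315° — the wind blows toward the northwest.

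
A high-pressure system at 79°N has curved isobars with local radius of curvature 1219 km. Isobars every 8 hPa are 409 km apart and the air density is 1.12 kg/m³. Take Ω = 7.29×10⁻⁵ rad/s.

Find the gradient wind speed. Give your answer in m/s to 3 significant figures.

13.2 m/s

Coriolis parameter at 79°N:
f = 2Ω sin φ = 2 × 7.29×10⁻⁵ × sin 79° = 1.43×10⁻⁴ s⁻¹
Pressure gradient: |∂P/∂n| = 800 Pa / 409000 m = 1.96×10⁻³ Pa/m
Geostrophic speed: V_g = |∂P/∂n|/(fρ) = 1.96×10⁻³/(1.43×10⁻⁴ × 1.12) = 12.2 m/s
Around a high, pressure-gradient force acts outward with centrifugal, so Coriolis balances both:
fV = (1/ρ)|∂P/∂n| + V²/R  →  V² − fR·V + fR·V_g = 0
With fR = 1.43×10⁻⁴ × 1219×10³ m = 174 m/s:
V = [fR − √((fR)² − 4 fR V_g)]/2 = [174 − √(174² − 4×174×12.2)]/2 = 13.2 m/s
Supergeostrophic (V > V_g = 12.2 m/s), as expected around a high.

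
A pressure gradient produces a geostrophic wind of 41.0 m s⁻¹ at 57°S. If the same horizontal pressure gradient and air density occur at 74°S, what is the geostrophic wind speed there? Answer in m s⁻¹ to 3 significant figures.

35.8 m s⁻¹

With the same pressure gradient and density, V_g ∝ 1/f ∝ 1/sin φ.
V₂ = V₁ · sin φ₁ / sin φ₂ = 41.0 × sin 57° / sin 74°
V₂ = 41.0 × 0.8387/0.9613 = 35.8 m s⁻¹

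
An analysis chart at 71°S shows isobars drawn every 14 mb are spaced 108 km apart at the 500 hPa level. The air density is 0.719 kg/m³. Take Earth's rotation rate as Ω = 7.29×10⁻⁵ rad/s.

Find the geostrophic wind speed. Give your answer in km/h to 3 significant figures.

471 km/h

Coriolis parameter at 71°S:
f = 2Ω sin φ = 2 × 7.29×10⁻⁵ × sin 71° = 1.38×10⁻⁴ s⁻¹
Pressure gradient: |∂P/∂n| = 1400 Pa / 108000 m = 1.30×10⁻² Pa/m
Geostrophic balance (pressure-gradient force = Coriolis force):
V_g = (1/(fρ)) |∂P/∂n| = 1.30×10⁻² / (1.38×10⁻⁴ × 0.719) = 131 m/s
Converting: 131 m/s × 3.6 = 471 km/h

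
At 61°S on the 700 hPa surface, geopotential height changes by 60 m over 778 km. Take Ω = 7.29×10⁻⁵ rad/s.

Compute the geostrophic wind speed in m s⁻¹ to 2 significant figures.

5.9 m s⁻¹

Coriolis parameter at 61°S:
f = 2Ω sin φ = 2 × 7.29×10⁻⁵ × sin 61° = 1.28×10⁻⁴ s⁻¹
Height gradient: |∂Z/∂n| = 60 m / 778000 m = 7.71×10⁻⁵
On a pressure surface, geostrophic balance gives V_g = (g/f)|∂Z/∂n|:
V_g = 9.81 × 7.71×10⁻⁵ / 1.28×10⁻⁴ = 5.93 m/s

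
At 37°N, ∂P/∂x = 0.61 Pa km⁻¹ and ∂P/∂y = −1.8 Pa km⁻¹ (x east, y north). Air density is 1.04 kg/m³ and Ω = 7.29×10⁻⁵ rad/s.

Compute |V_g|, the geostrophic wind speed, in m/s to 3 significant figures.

Coriolis parameter at 37°N:
f = 2Ω sin φ = 2 × 7.29×10⁻⁵ × sin 37° = 8.77×10⁻⁵ s⁻¹
Component geostrophic relations (x east, y north):
u_g = −(1/(fρ)) ∂P/∂y,  v_g = (1/(fρ)) ∂P/∂x
u_g = −(−1.8×10⁻³)/(8.77×10⁻⁵ × 1.04) = 19.7 m/s;  v_g = (0.61×10⁻³)/(8.77×10⁻⁵ × 1.04) = 6.68 m/s
|V_g| = √(u_g² + v_g²) = 20.8 m/s

20.8 m/s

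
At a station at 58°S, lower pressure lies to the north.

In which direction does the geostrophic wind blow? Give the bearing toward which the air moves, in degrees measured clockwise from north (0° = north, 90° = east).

The pressure-gradient force points toward the north (bearing 000°).
Geostrophic balance: in the Southern Hemisphere the Coriolis force deflects motion to the left, so the geostrophic wind blows 90° to the left of the pressure-gradient force (low pressure on the right).
Rotating 000° by 90° counterclockwise gives 270° — the wind blows toward the west.

270°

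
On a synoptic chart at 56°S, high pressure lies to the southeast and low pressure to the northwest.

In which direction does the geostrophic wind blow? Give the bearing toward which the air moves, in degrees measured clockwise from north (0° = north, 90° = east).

The pressure-gradient force points toward the northwest (bearing 315°).
Geostrophic balance: in the Southern Hemisphere the Coriolis force deflects motion to the left, so the geostrophic wind blows 90° to the left of the pressure-gradient force (low pressure on the right).
Rotating 315° by 90° counterclockwise gives 225° — the wind blows toward the southwest.

225°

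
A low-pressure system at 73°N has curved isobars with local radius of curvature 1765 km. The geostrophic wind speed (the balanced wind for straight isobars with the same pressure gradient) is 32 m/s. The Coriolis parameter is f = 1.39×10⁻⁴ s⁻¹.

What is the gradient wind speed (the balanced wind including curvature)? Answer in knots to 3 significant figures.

Around a low, centrifugal force acts outward with Coriolis, so pressure-gradient force balances both:
(1/ρ)|∂P/∂n| = fV + V²/R  →  V² + fR·V − fR·V_g = 0
With fR = 1.39×10⁻⁴ × 1765×10³ m = 245 m/s:
V = [−fR + √((fR)² + 4 fR V_g)]/2 = [−245 + √(245² + 4×245×32)]/2 = 28.7 m/s
Subgeostrophic (V < V_g = 32 m/s), as expected around a low.
Converting: 28.7 m/s × 1.944 = 55.7 knots

55.7 knots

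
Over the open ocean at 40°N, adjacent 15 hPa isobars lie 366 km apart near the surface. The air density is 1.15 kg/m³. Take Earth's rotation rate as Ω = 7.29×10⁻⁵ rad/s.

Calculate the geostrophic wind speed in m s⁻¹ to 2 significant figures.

Coriolis parameter at 40°N:
f = 2Ω sin φ = 2 × 7.29×10⁻⁵ × sin 40° = 9.37×10⁻⁵ s⁻¹
Pressure gradient: |∂P/∂n| = 1500 Pa / 366000 m = 4.10×10⁻³ Pa/m
Geostrophic balance (pressure-gradient force = Coriolis force):
V_g = (1/(fρ)) |∂P/∂n| = 4.10×10⁻³ / (9.37×10⁻⁵ × 1.15) = 38.0 m/s

38 m s⁻¹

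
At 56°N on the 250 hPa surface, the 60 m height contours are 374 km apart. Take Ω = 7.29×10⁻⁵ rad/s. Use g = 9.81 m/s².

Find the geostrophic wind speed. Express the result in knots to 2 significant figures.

25 knots

Coriolis parameter at 56°N:
f = 2Ω sin φ = 2 × 7.29×10⁻⁵ × sin 56° = 1.21×10⁻⁴ s⁻¹
Height gradient: |∂Z/∂n| = 60 m / 374000 m = 1.60×10⁻⁴
On a pressure surface, geostrophic balance gives V_g = (g/f)|∂Z/∂n|:
V_g = 9.81 × 1.60×10⁻⁴ / 1.21×10⁻⁴ = 13.0 m/s
Converting: 13.0 m/s × 1.944 = 25 knots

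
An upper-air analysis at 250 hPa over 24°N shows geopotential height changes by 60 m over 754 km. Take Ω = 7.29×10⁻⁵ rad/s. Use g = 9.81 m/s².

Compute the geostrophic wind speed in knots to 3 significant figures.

Coriolis parameter at 24°N:
f = 2Ω sin φ = 2 × 7.29×10⁻⁵ × sin 24° = 5.93×10⁻⁵ s⁻¹
Height gradient: |∂Z/∂n| = 60 m / 754000 m = 7.96×10⁻⁵
On a pressure surface, geostrophic balance gives V_g = (g/f)|∂Z/∂n|:
V_g = 9.81 × 7.96×10⁻⁵ / 5.93×10⁻⁵ = 13.2 m/s
Converting: 13.2 m/s × 1.944 = 25.6 knots

25.6 knots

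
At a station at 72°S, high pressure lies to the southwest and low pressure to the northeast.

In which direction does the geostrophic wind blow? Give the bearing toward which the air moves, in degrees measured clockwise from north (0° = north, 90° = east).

315°

The pressure-gradient force points toward the northeast (bearing 045°).
Geostrophic balance: in the Southern Hemisphere the Coriolis force deflects motion to the left, so the geostrophic wind blows 90° to the left of the pressure-gradient force (low pressure on the right).
Rotating 045° by 90° counterclockwise gives 315° — the wind blows toward the northwest.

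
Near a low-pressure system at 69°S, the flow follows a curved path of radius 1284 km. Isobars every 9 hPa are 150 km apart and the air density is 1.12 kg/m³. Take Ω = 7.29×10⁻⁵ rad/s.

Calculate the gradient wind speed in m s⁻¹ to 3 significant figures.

Coriolis parameter at 69°S:
f = 2Ω sin φ = 2 × 7.29×10⁻⁵ × sin 69° = 1.36×10⁻⁴ s⁻¹
Pressure gradient: |∂P/∂n| = 900 Pa / 150000 m = 6.00×10⁻³ Pa/m
Geostrophic speed: V_g = |∂P/∂n|/(fρ) = 6.00×10⁻³/(1.36×10⁻⁴ × 1.12) = 39.4 m/s
Around a low, centrifugal force acts outward with Coriolis, so pressure-gradient force balances both:
(1/ρ)|∂P/∂n| = fV + V²/R  →  V² + fR·V − fR·V_g = 0
With fR = 1.36×10⁻⁴ × 1284×10³ m = 175 m/s:
V = [−fR + √((fR)² + 4 fR V_g)]/2 = [−175 + √(175² + 4×175×39.4)]/2 = 33.1 m/s
Subgeostrophic (V < V_g = 39.4 m/s), as expected around a low.

33.1 m s⁻¹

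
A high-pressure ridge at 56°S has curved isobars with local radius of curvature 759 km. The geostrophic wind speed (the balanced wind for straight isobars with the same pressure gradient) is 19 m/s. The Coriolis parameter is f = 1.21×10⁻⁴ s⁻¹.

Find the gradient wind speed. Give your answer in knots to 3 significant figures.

52.2 knots

Around a high, pressure-gradient force acts outward with centrifugal, so Coriolis balances both:
fV = (1/ρ)|∂P/∂n| + V²/R  →  V² − fR·V + fR·V_g = 0
With fR = 1.21×10⁻⁴ × 759×10³ m = 91.8 m/s:
V = [fR − √((fR)² − 4 fR V_g)]/2 = [91.8 − √(91.8² − 4×91.8×19)]/2 = 26.8 m/s
Supergeostrophic (V > V_g = 19 m/s), as expected around a high.
Converting: 26.8 m/s × 1.944 = 52.2 knots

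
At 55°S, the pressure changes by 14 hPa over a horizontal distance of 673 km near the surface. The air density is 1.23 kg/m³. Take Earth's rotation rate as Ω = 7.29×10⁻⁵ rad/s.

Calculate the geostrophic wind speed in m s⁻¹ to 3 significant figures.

14.2 m s⁻¹

Coriolis parameter at 55°S:
f = 2Ω sin φ = 2 × 7.29×10⁻⁵ × sin 55° = 1.19×10⁻⁴ s⁻¹
Pressure gradient: |∂P/∂n| = 1400 Pa / 673000 m = 2.08×10⁻³ Pa/m
Geostrophic balance (pressure-gradient force = Coriolis force):
V_g = (1/(fρ)) |∂P/∂n| = 2.08×10⁻³ / (1.19×10⁻⁴ × 1.23) = 14.2 m/s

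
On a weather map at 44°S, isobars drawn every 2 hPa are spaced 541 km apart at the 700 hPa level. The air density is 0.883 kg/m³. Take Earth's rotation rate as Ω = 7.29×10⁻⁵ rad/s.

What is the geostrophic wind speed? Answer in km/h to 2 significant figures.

Coriolis parameter at 44°S:
f = 2Ω sin φ = 2 × 7.29×10⁻⁵ × sin 44° = 1.01×10⁻⁴ s⁻¹
Pressure gradient: |∂P/∂n| = 200 Pa / 541000 m = 3.70×10⁻⁴ Pa/m
Geostrophic balance (pressure-gradient force = Coriolis force):
V_g = (1/(fρ)) |∂P/∂n| = 3.70×10⁻⁴ / (1.01×10⁻⁴ × 0.883) = 4.13 m/s
Converting: 4.13 m/s × 3.6 = 15 km/h

15 km/h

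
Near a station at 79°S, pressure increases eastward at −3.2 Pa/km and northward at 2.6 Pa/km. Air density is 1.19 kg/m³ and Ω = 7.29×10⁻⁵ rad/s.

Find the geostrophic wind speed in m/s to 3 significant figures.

24.2 m/s

Coriolis parameter at 79°S:
f = 2Ω sin φ = 2 × 7.29×10⁻⁵ × sin 79° = 1.43×10⁻⁴ s⁻¹
In the Southern Hemisphere f is negative: f = −1.43×10⁻⁴ s⁻¹.
Component geostrophic relations (x east, y north):
u_g = −(1/(fρ)) ∂P/∂y,  v_g = (1/(fρ)) ∂P/∂x
u_g = −(2.6×10⁻³)/(−1.43×10⁻⁴ × 1.19) = 15.3 m/s;  v_g = (−3.2×10⁻³)/(−1.43×10⁻⁴ × 1.19) = 18.8 m/s
|V_g| = √(u_g² + v_g²) = 24.2 m/s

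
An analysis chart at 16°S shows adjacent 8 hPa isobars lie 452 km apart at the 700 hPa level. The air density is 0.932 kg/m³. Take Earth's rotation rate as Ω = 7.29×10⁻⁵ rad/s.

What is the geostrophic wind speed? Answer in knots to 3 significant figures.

91.9 knots

Coriolis parameter at 16°S:
f = 2Ω sin φ = 2 × 7.29×10⁻⁵ × sin 16° = 4.02×10⁻⁵ s⁻¹
Pressure gradient: |∂P/∂n| = 800 Pa / 452000 m = 1.77×10⁻³ Pa/m
Geostrophic balance (pressure-gradient force = Coriolis force):
V_g = (1/(fρ)) |∂P/∂n| = 1.77×10⁻³ / (4.02×10⁻⁵ × 0.932) = 47.3 m/s
Converting: 47.3 m/s × 1.944 = 91.9 knots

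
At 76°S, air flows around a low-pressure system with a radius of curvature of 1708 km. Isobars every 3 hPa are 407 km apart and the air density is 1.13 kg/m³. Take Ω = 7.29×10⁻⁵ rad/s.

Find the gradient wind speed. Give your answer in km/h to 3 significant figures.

Coriolis parameter at 76°S:
f = 2Ω sin φ = 2 × 7.29×10⁻⁵ × sin 76° = 1.41×10⁻⁴ s⁻¹
Pressure gradient: |∂P/∂n| = 300 Pa / 407000 m = 7.37×10⁻⁴ Pa/m
Geostrophic speed: V_g = |∂P/∂n|/(fρ) = 7.37×10⁻⁴/(1.41×10⁻⁴ × 1.13) = 4.61 m/s
Around a low, centrifugal force acts outward with Coriolis, so pressure-gradient force balances both:
(1/ρ)|∂P/∂n| = fV + V²/R  →  V² + fR·V − fR·V_g = 0
With fR = 1.41×10⁻⁴ × 1708×10³ m = 242 m/s:
V = [−fR + √((fR)² + 4 fR V_g)]/2 = [−242 + √(242² + 4×242×4.61)]/2 = 4.53 m/s
Subgeostrophic (V < V_g = 4.61 m/s), as expected around a low.
Converting: 4.53 m/s × 3.6 = 16.3 km/h

16.3 km/h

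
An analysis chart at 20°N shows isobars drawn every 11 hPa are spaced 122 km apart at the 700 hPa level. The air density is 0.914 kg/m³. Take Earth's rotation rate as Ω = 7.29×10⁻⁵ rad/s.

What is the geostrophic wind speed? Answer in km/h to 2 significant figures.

710 km/h

Coriolis parameter at 20°N:
f = 2Ω sin φ = 2 × 7.29×10⁻⁵ × sin 20° = 4.99×10⁻⁵ s⁻¹
Pressure gradient: |∂P/∂n| = 1100 Pa / 122000 m = 9.02×10⁻³ Pa/m
Geostrophic balance (pressure-gradient force = Coriolis force):
V_g = (1/(fρ)) |∂P/∂n| = 9.02×10⁻³ / (4.99×10⁻⁵ × 0.914) = 198 m/s
Converting: 198 m/s × 3.6 = 710 km/h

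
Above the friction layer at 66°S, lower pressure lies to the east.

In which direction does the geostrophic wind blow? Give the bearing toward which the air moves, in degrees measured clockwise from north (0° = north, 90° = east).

000°

The pressure-gradient force points toward the east (bearing 090°).
Geostrophic balance: in the Southern Hemisphere the Coriolis force deflects motion to the left, so the geostrophic wind blows 90° to the left of the pressure-gradient force (low pressure on the right).
Rotating 090° by 90° counterclockwise gives 000° — the wind blows toward the north.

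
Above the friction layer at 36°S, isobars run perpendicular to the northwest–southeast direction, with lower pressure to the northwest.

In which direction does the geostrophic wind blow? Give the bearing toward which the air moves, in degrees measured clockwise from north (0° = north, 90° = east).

The pressure-gradient force points toward the northwest (bearing 315°).
Geostrophic balance: in the Southern Hemisphere the Coriolis force deflects motion to the left, so the geostrophic wind blows 90° to the left of the pressure-gradient force (low pressure on the right).
Rotating 315° by 90° counterclockwise gives 225° — the wind blows toward the southwest.

225°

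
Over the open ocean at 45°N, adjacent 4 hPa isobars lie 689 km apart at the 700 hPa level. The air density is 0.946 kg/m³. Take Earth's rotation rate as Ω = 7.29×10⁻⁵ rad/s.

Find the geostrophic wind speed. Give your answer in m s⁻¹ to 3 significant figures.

5.95 m s⁻¹

Coriolis parameter at 45°N:
f = 2Ω sin φ = 2 × 7.29×10⁻⁵ × sin 45° = 1.03×10⁻⁴ s⁻¹
Pressure gradient: |∂P/∂n| = 400 Pa / 689000 m = 5.81×10⁻⁴ Pa/m
Geostrophic balance (pressure-gradient force = Coriolis force):
V_g = (1/(fρ)) |∂P/∂n| = 5.81×10⁻⁴ / (1.03×10⁻⁴ × 0.946) = 5.95 m/s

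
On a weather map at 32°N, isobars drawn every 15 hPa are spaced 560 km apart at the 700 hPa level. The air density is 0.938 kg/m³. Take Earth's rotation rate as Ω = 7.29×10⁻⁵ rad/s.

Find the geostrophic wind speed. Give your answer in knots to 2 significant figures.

Coriolis parameter at 32°N:
f = 2Ω sin φ = 2 × 7.29×10⁻⁵ × sin 32° = 7.73×10⁻⁵ s⁻¹
Pressure gradient: |∂P/∂n| = 1500 Pa / 560000 m = 2.68×10⁻³ Pa/m
Geostrophic balance (pressure-gradient force = Coriolis force):
V_g = (1/(fρ)) |∂P/∂n| = 2.68×10⁻³ / (7.73×10⁻⁵ × 0.938) = 37.0 m/s
Converting: 37.0 m/s × 1.944 = 72 knots

72 knots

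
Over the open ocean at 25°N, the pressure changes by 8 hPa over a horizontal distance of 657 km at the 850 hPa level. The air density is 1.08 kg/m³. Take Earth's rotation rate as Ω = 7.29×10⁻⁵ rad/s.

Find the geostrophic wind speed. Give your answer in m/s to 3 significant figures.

18.3 m/s

Coriolis parameter at 25°N:
f = 2Ω sin φ = 2 × 7.29×10⁻⁵ × sin 25° = 6.16×10⁻⁵ s⁻¹
Pressure gradient: |∂P/∂n| = 800 Pa / 657000 m = 1.22×10⁻³ Pa/m
Geostrophic balance (pressure-gradient force = Coriolis force):
V_g = (1/(fρ)) |∂P/∂n| = 1.22×10⁻³ / (6.16×10⁻⁵ × 1.08) = 18.3 m/s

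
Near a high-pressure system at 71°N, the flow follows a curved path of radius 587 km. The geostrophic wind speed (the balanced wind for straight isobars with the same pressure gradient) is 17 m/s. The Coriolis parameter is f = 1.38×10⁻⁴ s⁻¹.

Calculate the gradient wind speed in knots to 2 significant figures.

Around a high, pressure-gradient force acts outward with centrifugal, so Coriolis balances both:
fV = (1/ρ)|∂P/∂n| + V²/R  →  V² − fR·V + fR·V_g = 0
With fR = 1.38×10⁻⁴ × 587×10³ m = 81.0 m/s:
V = [fR − √((fR)² − 4 fR V_g)]/2 = [81.0 − √(81.0² − 4×81.0×17)]/2 = 24.3 m/s
Supergeostrophic (V > V_g = 17 m/s), as expected around a high.
Converting: 24.3 m/s × 1.944 = 47 knots

47 knots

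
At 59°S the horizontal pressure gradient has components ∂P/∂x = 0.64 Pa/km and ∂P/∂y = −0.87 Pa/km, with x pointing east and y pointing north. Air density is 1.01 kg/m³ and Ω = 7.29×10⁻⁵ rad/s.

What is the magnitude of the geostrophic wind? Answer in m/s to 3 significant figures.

Coriolis parameter at 59°S:
f = 2Ω sin φ = 2 × 7.29×10⁻⁵ × sin 59° = 1.25×10⁻⁴ s⁻¹
In the Southern Hemisphere f is negative: f = −1.25×10⁻⁴ s⁻¹.
Component geostrophic relations (x east, y north):
u_g = −(1/(fρ)) ∂P/∂y,  v_g = (1/(fρ)) ∂P/∂x
u_g = −(−0.87×10⁻³)/(−1.25×10⁻⁴ × 1.01) = −6.89 m/s;  v_g = (0.64×10⁻³)/(−1.25×10⁻⁴ × 1.01) = −5.07 m/s
|V_g| = √(u_g² + v_g²) = 8.56 m/s

8.56 m/s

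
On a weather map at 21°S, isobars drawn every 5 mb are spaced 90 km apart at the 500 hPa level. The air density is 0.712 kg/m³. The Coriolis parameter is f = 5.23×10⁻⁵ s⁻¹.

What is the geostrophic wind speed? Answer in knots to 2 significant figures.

Pressure gradient: |∂P/∂n| = 500 Pa / 90000 m = 5.56×10⁻³ Pa/m
Geostrophic balance (pressure-gradient force = Coriolis force):
V_g = (1/(fρ)) |∂P/∂n| = 5.56×10⁻³ / (5.23×10⁻⁵ × 0.712) = 149 m/s
Converting: 149 m/s × 1.944 = 290 knots

290 knots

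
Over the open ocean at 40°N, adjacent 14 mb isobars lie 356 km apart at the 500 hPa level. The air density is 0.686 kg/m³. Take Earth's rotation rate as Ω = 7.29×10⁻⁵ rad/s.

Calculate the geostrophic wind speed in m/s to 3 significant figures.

Coriolis parameter at 40°N:
f = 2Ω sin φ = 2 × 7.29×10⁻⁵ × sin 40° = 9.37×10⁻⁵ s⁻¹
Pressure gradient: |∂P/∂n| = 1400 Pa / 356000 m = 3.93×10⁻³ Pa/m
Geostrophic balance (pressure-gradient force = Coriolis force):
V_g = (1/(fρ)) |∂P/∂n| = 3.93×10⁻³ / (9.37×10⁻⁵ × 0.686) = 61.2 m/s

61.2 m/s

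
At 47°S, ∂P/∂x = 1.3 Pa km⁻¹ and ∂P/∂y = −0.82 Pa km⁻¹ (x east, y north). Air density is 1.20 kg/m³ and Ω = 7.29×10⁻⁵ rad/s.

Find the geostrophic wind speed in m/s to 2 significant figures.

Coriolis parameter at 47°S:
f = 2Ω sin φ = 2 × 7.29×10⁻⁵ × sin 47° = 1.07×10⁻⁴ s⁻¹
In the Southern Hemisphere f is negative: f = −1.07×10⁻⁴ s⁻¹.
Component geostrophic relations (x east, y north):
u_g = −(1/(fρ)) ∂P/∂y,  v_g = (1/(fρ)) ∂P/∂x
u_g = −(−0.82×10⁻³)/(−1.07×10⁻⁴ × 1.20) = −6.41 m/s;  v_g = (1.3×10⁻³)/(−1.07×10⁻⁴ × 1.20) = −10.2 m/s
|V_g| = √(u_g² + v_g²) = 12.0 m/s

12 m/s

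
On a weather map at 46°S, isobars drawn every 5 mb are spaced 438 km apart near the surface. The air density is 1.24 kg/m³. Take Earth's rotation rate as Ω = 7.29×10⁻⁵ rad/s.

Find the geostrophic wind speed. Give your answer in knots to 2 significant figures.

Coriolis parameter at 46°S:
f = 2Ω sin φ = 2 × 7.29×10⁻⁵ × sin 46° = 1.05×10⁻⁴ s⁻¹
Pressure gradient: |∂P/∂n| = 500 Pa / 438000 m = 1.14×10⁻³ Pa/m
Geostrophic balance (pressure-gradient force = Coriolis force):
V_g = (1/(fρ)) |∂P/∂n| = 1.14×10⁻³ / (1.05×10⁻⁴ × 1.24) = 8.78 m/s
Converting: 8.78 m/s × 1.944 = 17 knots

17 knots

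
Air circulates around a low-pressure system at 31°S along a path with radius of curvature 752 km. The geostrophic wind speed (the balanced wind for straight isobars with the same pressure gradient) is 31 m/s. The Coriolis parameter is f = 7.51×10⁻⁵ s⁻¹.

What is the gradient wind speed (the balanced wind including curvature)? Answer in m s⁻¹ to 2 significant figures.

Around a low, centrifugal force acts outward with Coriolis, so pressure-gradient force balances both:
(1/ρ)|∂P/∂n| = fV + V²/R  →  V² + fR·V − fR·V_g = 0
With fR = 7.51×10⁻⁵ × 752×10³ m = 56.5 m/s:
V = [−fR + √((fR)² + 4 fR V_g)]/2 = [−56.5 + √(56.5² + 4×56.5×31)]/2 = 22.2 m/s
Subgeostrophic (V < V_g = 31 m/s), as expected around a low.

22 m s⁻¹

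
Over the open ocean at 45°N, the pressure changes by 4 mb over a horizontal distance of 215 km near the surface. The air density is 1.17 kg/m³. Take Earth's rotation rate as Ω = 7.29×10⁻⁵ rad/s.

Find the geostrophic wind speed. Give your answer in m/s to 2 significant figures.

Coriolis parameter at 45°N:
f = 2Ω sin φ = 2 × 7.29×10⁻⁵ × sin 45° = 1.03×10⁻⁴ s⁻¹
Pressure gradient: |∂P/∂n| = 400 Pa / 215000 m = 1.86×10⁻³ Pa/m
Geostrophic balance (pressure-gradient force = Coriolis force):
V_g = (1/(fρ)) |∂P/∂n| = 1.86×10⁻³ / (1.03×10⁻⁴ × 1.17) = 15.4 m/s

15 m/s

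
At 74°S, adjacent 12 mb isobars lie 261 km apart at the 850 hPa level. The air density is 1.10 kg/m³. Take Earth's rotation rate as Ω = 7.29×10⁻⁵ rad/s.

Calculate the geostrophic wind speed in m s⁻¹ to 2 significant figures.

30 m s⁻¹

Coriolis parameter at 74°S:
f = 2Ω sin φ = 2 × 7.29×10⁻⁵ × sin 74° = 1.40×10⁻⁴ s⁻¹
Pressure gradient: |∂P/∂n| = 1200 Pa / 261000 m = 4.60×10⁻³ Pa/m
Geostrophic balance (pressure-gradient force = Coriolis force):
V_g = (1/(fρ)) |∂P/∂n| = 4.60×10⁻³ / (1.40×10⁻⁴ × 1.10) = 29.8 m/s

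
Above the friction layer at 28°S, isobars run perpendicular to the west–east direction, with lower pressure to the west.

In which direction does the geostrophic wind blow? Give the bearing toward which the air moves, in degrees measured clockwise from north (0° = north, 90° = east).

180°

The pressure-gradient force points toward the west (bearing 270°).
Geostrophic balance: in the Southern Hemisphere the Coriolis force deflects motion to the left, so the geostrophic wind blows 90° to the left of the pressure-gradient force (low pressure on the right).
Rotating 270° by 90° counterclockwise gives 180° — the wind blows toward the south.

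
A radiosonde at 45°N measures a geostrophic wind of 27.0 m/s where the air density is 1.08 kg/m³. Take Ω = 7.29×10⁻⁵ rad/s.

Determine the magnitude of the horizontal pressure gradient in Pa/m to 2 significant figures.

Coriolis parameter at 45°N:
f = 2Ω sin φ = 2 × 7.29×10⁻⁵ × sin 45° = 1.03×10⁻⁴ s⁻¹
Geostrophic balance rearranged: |∂P/∂n| = f ρ V_g
|∂P/∂n| = 1.03×10⁻⁴ × 1.08 × 27.0 = 3.01×10⁻³ Pa/m

3.0×10⁻³ Pa/m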